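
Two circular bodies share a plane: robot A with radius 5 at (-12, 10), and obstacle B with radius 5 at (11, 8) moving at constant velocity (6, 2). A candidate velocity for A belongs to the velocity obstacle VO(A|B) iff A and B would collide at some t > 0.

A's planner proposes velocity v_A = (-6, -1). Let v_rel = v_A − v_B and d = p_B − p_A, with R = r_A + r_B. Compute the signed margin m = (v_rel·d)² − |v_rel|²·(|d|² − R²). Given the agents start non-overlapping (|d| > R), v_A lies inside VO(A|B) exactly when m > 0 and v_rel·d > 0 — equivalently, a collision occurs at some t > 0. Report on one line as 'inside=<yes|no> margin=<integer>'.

d = (23, -2),  |d|² = 533;  R = 5+5 = 10,  c = 533−10² = 433
v_rel = (-12, -3),  |v_rel|² = 153;  v_rel·d = (-12)·(23) + (-3)·(-2) = -270
153·t² + 540·t + 433 = 0  ⇒  m = (-270)² − 153·433 = 6651
m = 6651 > 0,  v_rel·d = -270 < 0  ⇒  outside

inside=no margin=6651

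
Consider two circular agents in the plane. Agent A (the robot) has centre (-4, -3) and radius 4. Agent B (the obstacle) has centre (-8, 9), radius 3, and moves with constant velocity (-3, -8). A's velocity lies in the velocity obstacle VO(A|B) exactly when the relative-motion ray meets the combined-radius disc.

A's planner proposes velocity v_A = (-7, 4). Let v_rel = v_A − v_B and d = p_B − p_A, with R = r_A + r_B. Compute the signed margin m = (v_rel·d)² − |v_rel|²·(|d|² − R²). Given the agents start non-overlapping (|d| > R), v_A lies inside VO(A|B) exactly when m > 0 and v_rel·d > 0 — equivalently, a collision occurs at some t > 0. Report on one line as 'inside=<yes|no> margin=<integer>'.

d = (-4, 12),  |d|² = 160;  R = 4+3 = 7,  c = 160−7² = 111
v_rel = (-4, 12),  |v_rel|² = 160;  v_rel·d = (-4)·(-4) + (12)·(12) = 160
160·t² − 320·t + 111 = 0  ⇒  m = 160² − 160·111 = 7840
m = 7840 > 0,  v_rel·d = 160 > 0  ⇒  inside

inside=yes margin=7840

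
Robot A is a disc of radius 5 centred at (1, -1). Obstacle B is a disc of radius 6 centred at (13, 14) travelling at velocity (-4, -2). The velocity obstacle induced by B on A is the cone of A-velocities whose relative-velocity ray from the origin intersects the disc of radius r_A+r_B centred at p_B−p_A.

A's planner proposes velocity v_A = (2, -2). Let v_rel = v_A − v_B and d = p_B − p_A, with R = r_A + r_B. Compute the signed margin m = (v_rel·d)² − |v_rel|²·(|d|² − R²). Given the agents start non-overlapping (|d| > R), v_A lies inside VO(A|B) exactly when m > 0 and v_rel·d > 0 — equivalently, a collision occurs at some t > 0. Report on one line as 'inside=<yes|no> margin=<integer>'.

d = (12, 15),  |d|² = 369;  R = 5+6 = 11,  c = 369−11² = 248
v_rel = (6, 0),  |v_rel|² = 36;  v_rel·d = (6)·(12) + (0)·(15) = 72
36·t² − 144·t + 248 = 0  ⇒  m = 72² − 36·248 = -3744
m = -3744 < 0,  v_rel·d = 72 > 0  ⇒  outside

inside=no margin=-3744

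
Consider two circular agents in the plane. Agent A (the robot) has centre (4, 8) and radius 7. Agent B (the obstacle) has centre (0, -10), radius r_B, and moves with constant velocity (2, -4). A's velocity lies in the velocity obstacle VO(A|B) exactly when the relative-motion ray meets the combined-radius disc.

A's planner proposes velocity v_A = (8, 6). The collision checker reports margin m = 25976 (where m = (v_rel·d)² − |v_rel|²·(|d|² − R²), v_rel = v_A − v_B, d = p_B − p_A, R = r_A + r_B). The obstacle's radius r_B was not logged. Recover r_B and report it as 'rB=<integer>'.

m = 25976
d = (-4, -18);  v_rel = (6, 10),  |v_rel|² = 136
v_rel×d = (6)·(-18) − (10)·(-4) = -68
since m = R²·136 − (-68)²:  R² = (4624 + 25976) / 136 = 225
R = √225 = 15  ⇒  r_B = 15 − 7 = 8

rB=8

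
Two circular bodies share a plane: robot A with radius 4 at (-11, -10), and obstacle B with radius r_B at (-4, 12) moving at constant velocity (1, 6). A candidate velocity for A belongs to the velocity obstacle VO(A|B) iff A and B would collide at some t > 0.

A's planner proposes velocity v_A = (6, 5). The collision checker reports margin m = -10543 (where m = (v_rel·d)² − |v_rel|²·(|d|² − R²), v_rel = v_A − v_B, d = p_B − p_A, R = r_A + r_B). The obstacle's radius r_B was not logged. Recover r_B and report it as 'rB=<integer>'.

m = -10543
d = (7, 22);  v_rel = (5, -1),  |v_rel|² = 26
v_rel×d = (5)·(22) − (-1)·(7) = 117
since m = R²·26 − 117²:  R² = (13689 + -10543) / 26 = 121
R = √121 = 11  ⇒  r_B = 11 − 4 = 7

rB=7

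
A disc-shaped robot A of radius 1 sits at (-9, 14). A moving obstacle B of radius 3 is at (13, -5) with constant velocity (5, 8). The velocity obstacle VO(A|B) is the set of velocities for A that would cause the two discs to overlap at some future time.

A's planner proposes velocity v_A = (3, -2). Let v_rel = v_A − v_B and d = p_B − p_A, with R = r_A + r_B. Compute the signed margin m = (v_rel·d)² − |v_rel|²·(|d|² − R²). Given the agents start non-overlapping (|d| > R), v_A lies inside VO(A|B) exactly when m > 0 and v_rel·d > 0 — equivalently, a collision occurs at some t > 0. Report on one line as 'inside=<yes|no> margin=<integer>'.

d = (22, -19),  |d|² = 845;  R = 1+3 = 4,  c = 845−4² = 829
v_rel = (-2, -10),  |v_rel|² = 104;  v_rel·d = (-2)·(22) + (-10)·(-19) = 146
104·t² − 292·t + 829 = 0  ⇒  m = 146² − 104·829 = -64900
m = -64900 < 0,  v_rel·d = 146 > 0  ⇒  outside

inside=no margin=-64900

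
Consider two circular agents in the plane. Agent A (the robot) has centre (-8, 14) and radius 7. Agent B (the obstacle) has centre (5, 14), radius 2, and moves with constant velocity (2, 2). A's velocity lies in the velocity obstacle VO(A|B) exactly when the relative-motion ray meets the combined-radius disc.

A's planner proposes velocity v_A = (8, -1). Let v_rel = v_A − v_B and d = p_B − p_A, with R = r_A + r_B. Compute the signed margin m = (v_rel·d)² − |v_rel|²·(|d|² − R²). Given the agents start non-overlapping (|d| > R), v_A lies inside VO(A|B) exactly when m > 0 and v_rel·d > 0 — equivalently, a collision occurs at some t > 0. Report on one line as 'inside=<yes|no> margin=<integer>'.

d = (13, 0),  |d|² = 169;  R = 7+2 = 9,  c = 169−9² = 88
v_rel = (6, -3),  |v_rel|² = 45;  v_rel·d = (6)·(13) + (-3)·(0) = 78
45·t² − 156·t + 88 = 0  ⇒  m = 78² − 45·88 = 2124
m = 2124 > 0,  v_rel·d = 78 > 0  ⇒  inside

inside=yes margin=2124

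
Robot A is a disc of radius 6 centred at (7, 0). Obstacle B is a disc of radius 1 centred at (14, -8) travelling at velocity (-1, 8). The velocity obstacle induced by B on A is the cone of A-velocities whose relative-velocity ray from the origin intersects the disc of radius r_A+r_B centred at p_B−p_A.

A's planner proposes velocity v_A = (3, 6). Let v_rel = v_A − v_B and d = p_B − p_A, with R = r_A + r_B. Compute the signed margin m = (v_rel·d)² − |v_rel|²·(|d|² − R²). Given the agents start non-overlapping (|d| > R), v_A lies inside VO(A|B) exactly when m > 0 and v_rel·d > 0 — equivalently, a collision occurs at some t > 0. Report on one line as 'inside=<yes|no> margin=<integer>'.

d = (7, -8),  |d|² = 113;  R = 6+1 = 7,  c = 113−7² = 64
v_rel = (4, -2),  |v_rel|² = 20;  v_rel·d = (4)·(7) + (-2)·(-8) = 44
20·t² − 88·t + 64 = 0  ⇒  m = 44² − 20·64 = 656
m = 656 > 0,  v_rel·d = 44 > 0  ⇒  inside

inside=yes margin=656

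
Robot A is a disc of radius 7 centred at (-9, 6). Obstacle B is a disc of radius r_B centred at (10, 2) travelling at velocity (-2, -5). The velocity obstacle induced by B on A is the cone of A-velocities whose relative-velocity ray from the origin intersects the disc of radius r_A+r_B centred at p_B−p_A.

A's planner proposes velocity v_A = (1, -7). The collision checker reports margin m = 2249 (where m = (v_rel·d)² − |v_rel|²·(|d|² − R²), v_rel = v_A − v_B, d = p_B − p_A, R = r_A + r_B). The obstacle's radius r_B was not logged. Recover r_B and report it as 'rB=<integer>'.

m = 2249
d = (19, -4);  v_rel = (3, -2),  |v_rel|² = 13
v_rel×d = (3)·(-4) − (-2)·(19) = 26
since m = R²·13 − 26²:  R² = (676 + 2249) / 13 = 225
R = √225 = 15  ⇒  r_B = 15 − 7 = 8

rB=8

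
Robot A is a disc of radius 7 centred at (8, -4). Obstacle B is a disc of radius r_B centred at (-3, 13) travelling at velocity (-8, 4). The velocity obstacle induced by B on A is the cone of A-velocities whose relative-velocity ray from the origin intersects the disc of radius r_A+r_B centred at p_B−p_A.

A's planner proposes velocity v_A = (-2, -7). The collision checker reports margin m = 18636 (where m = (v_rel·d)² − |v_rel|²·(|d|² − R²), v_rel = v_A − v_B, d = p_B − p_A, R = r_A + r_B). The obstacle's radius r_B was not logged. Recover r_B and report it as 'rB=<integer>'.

m = 18636
d = (-11, 17);  v_rel = (6, -11),  |v_rel|² = 157
v_rel×d = (6)·(17) − (-11)·(-11) = -19
since m = R²·157 − (-19)²:  R² = (361 + 18636) / 157 = 121
R = √121 = 11  ⇒  r_B = 11 − 7 = 4

rB=4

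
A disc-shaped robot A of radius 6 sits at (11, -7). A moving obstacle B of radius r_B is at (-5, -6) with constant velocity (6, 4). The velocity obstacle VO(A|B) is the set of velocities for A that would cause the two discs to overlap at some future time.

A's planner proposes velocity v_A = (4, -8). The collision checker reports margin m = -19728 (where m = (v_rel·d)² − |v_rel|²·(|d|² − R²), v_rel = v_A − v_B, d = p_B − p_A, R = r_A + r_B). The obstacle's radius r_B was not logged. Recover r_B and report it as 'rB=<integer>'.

m = -19728
d = (-16, 1);  v_rel = (-2, -12),  |v_rel|² = 148
v_rel×d = (-2)·(1) − (-12)·(-16) = -194
since m = R²·148 − (-194)²:  R² = (37636 + -19728) / 148 = 121
R = √121 = 11  ⇒  r_B = 11 − 6 = 5

rB=5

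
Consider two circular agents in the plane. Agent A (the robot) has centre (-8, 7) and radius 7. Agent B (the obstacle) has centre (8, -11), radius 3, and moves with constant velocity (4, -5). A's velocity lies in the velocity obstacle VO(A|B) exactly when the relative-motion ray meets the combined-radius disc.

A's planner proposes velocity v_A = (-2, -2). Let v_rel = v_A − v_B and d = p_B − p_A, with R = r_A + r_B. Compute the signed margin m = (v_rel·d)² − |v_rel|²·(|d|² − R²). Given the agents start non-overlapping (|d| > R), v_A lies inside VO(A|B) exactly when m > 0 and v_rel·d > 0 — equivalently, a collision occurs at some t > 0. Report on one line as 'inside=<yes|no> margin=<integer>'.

d = (16, -18),  |d|² = 580;  R = 7+3 = 10,  c = 580−10² = 480
v_rel = (-6, 3),  |v_rel|² = 45;  v_rel·d = (-6)·(16) + (3)·(-18) = -150
45·t² + 300·t + 480 = 0  ⇒  m = (-150)² − 45·480 = 900
m = 900 > 0,  v_rel·d = -150 < 0  ⇒  outside

inside=no margin=900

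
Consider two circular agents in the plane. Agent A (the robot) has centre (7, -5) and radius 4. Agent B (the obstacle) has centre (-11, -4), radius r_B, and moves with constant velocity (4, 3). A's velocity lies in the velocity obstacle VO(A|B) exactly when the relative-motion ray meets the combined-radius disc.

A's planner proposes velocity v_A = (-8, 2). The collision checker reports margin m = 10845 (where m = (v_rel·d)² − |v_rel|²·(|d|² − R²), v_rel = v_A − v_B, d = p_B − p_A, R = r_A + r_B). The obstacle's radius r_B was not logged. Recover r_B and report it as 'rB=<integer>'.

m = 10845
d = (-18, 1);  v_rel = (-12, -1),  |v_rel|² = 145
v_rel×d = (-12)·(1) − (-1)·(-18) = -30
since m = R²·145 − (-30)²:  R² = (900 + 10845) / 145 = 81
R = √81 = 9  ⇒  r_B = 9 − 4 = 5

rB=5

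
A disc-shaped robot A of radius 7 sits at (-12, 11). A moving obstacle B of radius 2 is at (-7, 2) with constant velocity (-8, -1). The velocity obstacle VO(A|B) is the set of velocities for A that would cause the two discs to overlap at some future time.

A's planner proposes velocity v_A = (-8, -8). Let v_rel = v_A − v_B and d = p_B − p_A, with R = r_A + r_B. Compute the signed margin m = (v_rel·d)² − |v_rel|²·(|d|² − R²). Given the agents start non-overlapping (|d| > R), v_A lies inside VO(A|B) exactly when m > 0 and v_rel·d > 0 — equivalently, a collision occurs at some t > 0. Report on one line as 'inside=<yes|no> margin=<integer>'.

d = (5, -9),  |d|² = 106;  R = 7+2 = 9,  c = 106−9² = 25
v_rel = (0, -7),  |v_rel|² = 49;  v_rel·d = (0)·(5) + (-7)·(-9) = 63
49·t² − 126·t + 25 = 0  ⇒  m = 63² − 49·25 = 2744
m = 2744 > 0,  v_rel·d = 63 > 0  ⇒  inside

inside=yes margin=2744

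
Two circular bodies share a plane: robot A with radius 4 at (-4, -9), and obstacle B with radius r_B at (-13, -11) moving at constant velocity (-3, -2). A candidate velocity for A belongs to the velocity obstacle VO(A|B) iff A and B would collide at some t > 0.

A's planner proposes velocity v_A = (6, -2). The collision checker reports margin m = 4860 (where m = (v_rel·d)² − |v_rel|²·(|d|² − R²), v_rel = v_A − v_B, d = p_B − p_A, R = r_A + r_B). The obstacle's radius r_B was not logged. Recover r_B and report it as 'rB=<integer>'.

m = 4860
d = (-9, -2);  v_rel = (9, 0),  |v_rel|² = 81
v_rel×d = (9)·(-2) − (0)·(-9) = -18
since m = R²·81 − (-18)²:  R² = (324 + 4860) / 81 = 64
R = √64 = 8  ⇒  r_B = 8 − 4 = 4

rB=4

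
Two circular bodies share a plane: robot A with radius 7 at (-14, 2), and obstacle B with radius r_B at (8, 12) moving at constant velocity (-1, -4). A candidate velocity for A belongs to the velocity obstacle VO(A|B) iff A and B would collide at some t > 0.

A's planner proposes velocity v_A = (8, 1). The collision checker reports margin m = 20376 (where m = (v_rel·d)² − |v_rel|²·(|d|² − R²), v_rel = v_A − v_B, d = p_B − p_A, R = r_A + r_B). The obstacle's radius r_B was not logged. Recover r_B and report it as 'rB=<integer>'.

m = 20376
d = (22, 10);  v_rel = (9, 5),  |v_rel|² = 106
v_rel×d = (9)·(10) − (5)·(22) = -20
since m = R²·106 − (-20)²:  R² = (400 + 20376) / 106 = 196
R = √196 = 14  ⇒  r_B = 14 − 7 = 7

rB=7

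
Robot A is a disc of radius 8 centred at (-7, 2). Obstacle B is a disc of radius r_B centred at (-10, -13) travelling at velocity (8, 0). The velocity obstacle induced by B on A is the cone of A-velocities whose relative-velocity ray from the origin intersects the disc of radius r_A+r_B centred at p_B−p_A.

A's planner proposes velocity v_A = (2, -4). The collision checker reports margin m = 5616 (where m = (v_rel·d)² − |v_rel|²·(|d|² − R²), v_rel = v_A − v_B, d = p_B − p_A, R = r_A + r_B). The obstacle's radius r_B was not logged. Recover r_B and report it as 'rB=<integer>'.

m = 5616
d = (-3, -15);  v_rel = (-6, -4),  |v_rel|² = 52
v_rel×d = (-6)·(-15) − (-4)·(-3) = 78
since m = R²·52 − 78²:  R² = (6084 + 5616) / 52 = 225
R = √225 = 15  ⇒  r_B = 15 − 8 = 7

rB=7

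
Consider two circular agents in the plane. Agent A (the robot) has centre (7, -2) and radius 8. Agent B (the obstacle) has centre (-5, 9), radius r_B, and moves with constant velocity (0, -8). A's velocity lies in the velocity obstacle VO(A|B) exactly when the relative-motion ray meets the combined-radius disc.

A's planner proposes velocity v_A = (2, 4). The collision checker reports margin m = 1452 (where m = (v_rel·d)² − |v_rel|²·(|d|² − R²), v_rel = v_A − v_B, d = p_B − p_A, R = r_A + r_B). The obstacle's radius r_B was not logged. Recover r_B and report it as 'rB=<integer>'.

m = 1452
d = (-12, 11);  v_rel = (2, 12),  |v_rel|² = 148
v_rel×d = (2)·(11) − (12)·(-12) = 166
since m = R²·148 − 166²:  R² = (27556 + 1452) / 148 = 196
R = √196 = 14  ⇒  r_B = 14 − 8 = 6

rB=6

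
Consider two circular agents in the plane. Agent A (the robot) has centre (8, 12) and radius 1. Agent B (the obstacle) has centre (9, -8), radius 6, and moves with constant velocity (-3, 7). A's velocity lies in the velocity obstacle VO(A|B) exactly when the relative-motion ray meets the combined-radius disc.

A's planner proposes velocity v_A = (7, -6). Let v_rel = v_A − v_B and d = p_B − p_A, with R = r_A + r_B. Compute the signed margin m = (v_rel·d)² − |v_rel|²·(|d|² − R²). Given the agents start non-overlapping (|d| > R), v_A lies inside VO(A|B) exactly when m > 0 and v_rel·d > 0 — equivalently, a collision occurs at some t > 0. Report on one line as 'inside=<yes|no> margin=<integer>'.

d = (1, -20),  |d|² = 401;  R = 1+6 = 7,  c = 401−7² = 352
v_rel = (10, -13),  |v_rel|² = 269;  v_rel·d = (10)·(1) + (-13)·(-20) = 270
269·t² − 540·t + 352 = 0  ⇒  m = 270² − 269·352 = -21788
m = -21788 < 0,  v_rel·d = 270 > 0  ⇒  outside

inside=no margin=-21788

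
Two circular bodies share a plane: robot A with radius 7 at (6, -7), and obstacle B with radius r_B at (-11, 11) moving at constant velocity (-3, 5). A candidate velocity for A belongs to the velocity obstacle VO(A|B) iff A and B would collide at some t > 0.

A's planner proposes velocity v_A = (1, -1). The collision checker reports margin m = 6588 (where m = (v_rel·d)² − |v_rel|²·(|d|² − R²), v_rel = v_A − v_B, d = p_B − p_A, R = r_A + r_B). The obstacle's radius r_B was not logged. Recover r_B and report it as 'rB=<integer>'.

m = 6588
d = (-17, 18);  v_rel = (4, -6),  |v_rel|² = 52
v_rel×d = (4)·(18) − (-6)·(-17) = -30
since m = R²·52 − (-30)²:  R² = (900 + 6588) / 52 = 144
R = √144 = 12  ⇒  r_B = 12 − 7 = 5

rB=5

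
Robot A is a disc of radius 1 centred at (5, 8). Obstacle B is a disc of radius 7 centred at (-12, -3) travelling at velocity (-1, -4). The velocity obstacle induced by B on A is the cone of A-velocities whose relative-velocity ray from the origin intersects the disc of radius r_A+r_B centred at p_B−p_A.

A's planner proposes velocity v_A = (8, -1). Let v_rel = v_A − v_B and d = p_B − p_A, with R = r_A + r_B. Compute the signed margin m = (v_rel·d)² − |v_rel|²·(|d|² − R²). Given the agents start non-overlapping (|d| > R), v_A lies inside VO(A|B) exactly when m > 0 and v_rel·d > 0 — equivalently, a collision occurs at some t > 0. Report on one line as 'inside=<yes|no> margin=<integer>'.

d = (-17, -11),  |d|² = 410;  R = 1+7 = 8,  c = 410−8² = 346
v_rel = (9, 3),  |v_rel|² = 90;  v_rel·d = (9)·(-17) + (3)·(-11) = -186
90·t² + 372·t + 346 = 0  ⇒  m = (-186)² − 90·346 = 3456
m = 3456 > 0,  v_rel·d = -186 < 0  ⇒  outside

inside=no margin=3456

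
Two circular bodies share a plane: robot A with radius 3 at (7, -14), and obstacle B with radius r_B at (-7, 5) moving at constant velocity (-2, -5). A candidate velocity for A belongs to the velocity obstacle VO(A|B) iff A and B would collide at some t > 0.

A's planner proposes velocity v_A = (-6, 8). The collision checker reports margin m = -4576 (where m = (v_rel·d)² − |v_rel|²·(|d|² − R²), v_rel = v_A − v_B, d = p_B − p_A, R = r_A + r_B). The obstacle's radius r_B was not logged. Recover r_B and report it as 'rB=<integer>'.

m = -4576
d = (-14, 19);  v_rel = (-4, 13),  |v_rel|² = 185
v_rel×d = (-4)·(19) − (13)·(-14) = 106
since m = R²·185 − 106²:  R² = (11236 + -4576) / 185 = 36
R = √36 = 6  ⇒  r_B = 6 − 3 = 3

rB=3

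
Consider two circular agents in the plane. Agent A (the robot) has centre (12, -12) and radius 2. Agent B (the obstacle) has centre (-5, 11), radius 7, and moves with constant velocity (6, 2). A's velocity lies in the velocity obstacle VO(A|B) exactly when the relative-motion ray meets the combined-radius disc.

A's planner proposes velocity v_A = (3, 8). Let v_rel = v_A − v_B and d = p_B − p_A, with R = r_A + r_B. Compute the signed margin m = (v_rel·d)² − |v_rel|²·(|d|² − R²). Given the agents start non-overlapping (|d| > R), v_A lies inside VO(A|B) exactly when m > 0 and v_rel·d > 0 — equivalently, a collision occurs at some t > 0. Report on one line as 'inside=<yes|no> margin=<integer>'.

d = (-17, 23),  |d|² = 818;  R = 2+7 = 9,  c = 818−9² = 737
v_rel = (-3, 6),  |v_rel|² = 45;  v_rel·d = (-3)·(-17) + (6)·(23) = 189
45·t² − 378·t + 737 = 0  ⇒  m = 189² − 45·737 = 2556
m = 2556 > 0,  v_rel·d = 189 > 0  ⇒  inside

inside=yes margin=2556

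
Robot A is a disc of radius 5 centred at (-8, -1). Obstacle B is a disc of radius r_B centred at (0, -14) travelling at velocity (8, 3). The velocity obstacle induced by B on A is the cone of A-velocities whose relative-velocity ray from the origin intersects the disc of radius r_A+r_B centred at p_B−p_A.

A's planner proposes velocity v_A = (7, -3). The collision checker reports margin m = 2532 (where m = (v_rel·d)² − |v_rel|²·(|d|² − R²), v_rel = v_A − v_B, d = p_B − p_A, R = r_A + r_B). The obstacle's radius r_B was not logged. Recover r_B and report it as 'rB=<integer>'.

m = 2532
d = (8, -13);  v_rel = (-1, -6),  |v_rel|² = 37
v_rel×d = (-1)·(-13) − (-6)·(8) = 61
since m = R²·37 − 61²:  R² = (3721 + 2532) / 37 = 169
R = √169 = 13  ⇒  r_B = 13 − 5 = 8

rB=8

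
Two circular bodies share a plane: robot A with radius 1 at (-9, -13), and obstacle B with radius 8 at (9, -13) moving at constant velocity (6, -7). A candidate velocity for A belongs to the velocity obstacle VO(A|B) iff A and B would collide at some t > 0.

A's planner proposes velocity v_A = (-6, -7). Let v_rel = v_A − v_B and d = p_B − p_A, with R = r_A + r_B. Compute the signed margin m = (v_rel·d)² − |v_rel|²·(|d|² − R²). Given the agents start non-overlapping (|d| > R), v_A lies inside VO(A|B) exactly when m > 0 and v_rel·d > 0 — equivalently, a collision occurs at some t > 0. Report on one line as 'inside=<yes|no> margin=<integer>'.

d = (18, 0),  |d|² = 324;  R = 1+8 = 9,  c = 324−9² = 243
v_rel = (-12, 0),  |v_rel|² = 144;  v_rel·d = (-12)·(18) + (0)·(0) = -216
144·t² + 432·t + 243 = 0  ⇒  m = (-216)² − 144·243 = 11664
m = 11664 > 0,  v_rel·d = -216 < 0  ⇒  outside

inside=no margin=11664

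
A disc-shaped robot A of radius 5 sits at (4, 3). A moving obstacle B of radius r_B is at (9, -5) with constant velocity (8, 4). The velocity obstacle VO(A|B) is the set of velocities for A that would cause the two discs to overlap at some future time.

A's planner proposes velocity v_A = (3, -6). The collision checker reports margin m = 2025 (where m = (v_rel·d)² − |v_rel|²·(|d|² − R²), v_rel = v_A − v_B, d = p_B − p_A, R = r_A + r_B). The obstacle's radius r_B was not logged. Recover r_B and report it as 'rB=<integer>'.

m = 2025
d = (5, -8);  v_rel = (-5, -10),  |v_rel|² = 125
v_rel×d = (-5)·(-8) − (-10)·(5) = 90
since m = R²·125 − 90²:  R² = (8100 + 2025) / 125 = 81
R = √81 = 9  ⇒  r_B = 9 − 5 = 4

rB=4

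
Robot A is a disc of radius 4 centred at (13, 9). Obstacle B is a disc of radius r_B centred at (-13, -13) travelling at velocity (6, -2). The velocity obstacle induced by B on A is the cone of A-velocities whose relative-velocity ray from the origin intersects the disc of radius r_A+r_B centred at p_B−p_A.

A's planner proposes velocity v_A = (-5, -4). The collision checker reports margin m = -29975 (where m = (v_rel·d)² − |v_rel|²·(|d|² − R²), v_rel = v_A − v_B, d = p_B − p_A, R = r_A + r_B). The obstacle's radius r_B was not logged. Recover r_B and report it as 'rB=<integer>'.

m = -29975
d = (-26, -22);  v_rel = (-11, -2),  |v_rel|² = 125
v_rel×d = (-11)·(-22) − (-2)·(-26) = 190
since m = R²·125 − 190²:  R² = (36100 + -29975) / 125 = 49
R = √49 = 7  ⇒  r_B = 7 − 4 = 3

rB=3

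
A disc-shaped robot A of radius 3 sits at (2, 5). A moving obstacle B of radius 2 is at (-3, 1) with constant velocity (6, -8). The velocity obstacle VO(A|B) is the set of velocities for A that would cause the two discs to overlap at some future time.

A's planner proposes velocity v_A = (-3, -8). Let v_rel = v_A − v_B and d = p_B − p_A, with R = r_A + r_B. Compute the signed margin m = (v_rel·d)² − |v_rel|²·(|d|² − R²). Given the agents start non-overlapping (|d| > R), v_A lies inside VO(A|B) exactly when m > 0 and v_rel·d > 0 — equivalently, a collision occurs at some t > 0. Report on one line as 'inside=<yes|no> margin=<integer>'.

d = (-5, -4),  |d|² = 41;  R = 3+2 = 5,  c = 41−5² = 16
v_rel = (-9, 0),  |v_rel|² = 81;  v_rel·d = (-9)·(-5) + (0)·(-4) = 45
81·t² − 90·t + 16 = 0  ⇒  m = 45² − 81·16 = 729
m = 729 > 0,  v_rel·d = 45 > 0  ⇒  inside

inside=yes margin=729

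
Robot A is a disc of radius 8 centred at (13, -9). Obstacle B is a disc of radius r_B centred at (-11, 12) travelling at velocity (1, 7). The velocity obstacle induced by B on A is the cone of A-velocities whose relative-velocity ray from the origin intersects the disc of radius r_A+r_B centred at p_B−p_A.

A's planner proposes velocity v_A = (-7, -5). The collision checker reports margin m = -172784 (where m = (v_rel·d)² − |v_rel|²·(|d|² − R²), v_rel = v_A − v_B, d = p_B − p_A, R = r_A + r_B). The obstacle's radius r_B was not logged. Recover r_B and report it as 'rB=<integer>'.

m = -172784
d = (-24, 21);  v_rel = (-8, -12),  |v_rel|² = 208
v_rel×d = (-8)·(21) − (-12)·(-24) = -456
since m = R²·208 − (-456)²:  R² = (207936 + -172784) / 208 = 169
R = √169 = 13  ⇒  r_B = 13 − 8 = 5

rB=5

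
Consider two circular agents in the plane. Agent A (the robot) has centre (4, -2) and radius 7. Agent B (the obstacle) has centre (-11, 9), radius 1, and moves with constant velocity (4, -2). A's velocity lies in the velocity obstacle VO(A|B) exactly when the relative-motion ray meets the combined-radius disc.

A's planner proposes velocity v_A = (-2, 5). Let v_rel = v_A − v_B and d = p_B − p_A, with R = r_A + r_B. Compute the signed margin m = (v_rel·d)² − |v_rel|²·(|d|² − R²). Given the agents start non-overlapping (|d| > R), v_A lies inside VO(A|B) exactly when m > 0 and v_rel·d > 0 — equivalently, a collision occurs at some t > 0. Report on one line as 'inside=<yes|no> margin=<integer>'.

d = (-15, 11),  |d|² = 346;  R = 7+1 = 8,  c = 346−8² = 282
v_rel = (-6, 7),  |v_rel|² = 85;  v_rel·d = (-6)·(-15) + (7)·(11) = 167
85·t² − 334·t + 282 = 0  ⇒  m = 167² − 85·282 = 3919
m = 3919 > 0,  v_rel·d = 167 > 0  ⇒  inside

inside=yes margin=3919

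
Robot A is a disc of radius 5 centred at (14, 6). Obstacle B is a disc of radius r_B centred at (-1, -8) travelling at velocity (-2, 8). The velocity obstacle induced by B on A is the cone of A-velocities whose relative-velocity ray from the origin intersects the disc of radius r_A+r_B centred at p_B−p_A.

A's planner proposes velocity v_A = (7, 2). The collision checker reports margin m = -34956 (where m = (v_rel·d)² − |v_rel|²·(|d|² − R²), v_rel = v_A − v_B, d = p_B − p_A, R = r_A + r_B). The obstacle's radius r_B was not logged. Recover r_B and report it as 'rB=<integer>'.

m = -34956
d = (-15, -14);  v_rel = (9, -6),  |v_rel|² = 117
v_rel×d = (9)·(-14) − (-6)·(-15) = -216
since m = R²·117 − (-216)²:  R² = (46656 + -34956) / 117 = 100
R = √100 = 10  ⇒  r_B = 10 − 5 = 5

rB=5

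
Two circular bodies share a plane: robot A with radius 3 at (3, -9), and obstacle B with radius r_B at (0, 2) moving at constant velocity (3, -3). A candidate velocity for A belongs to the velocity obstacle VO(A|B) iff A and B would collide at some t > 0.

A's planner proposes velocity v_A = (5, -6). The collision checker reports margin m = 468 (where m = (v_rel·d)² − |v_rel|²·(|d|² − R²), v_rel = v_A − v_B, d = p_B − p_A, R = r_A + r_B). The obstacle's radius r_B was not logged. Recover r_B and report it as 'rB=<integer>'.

m = 468
d = (-3, 11);  v_rel = (2, -3),  |v_rel|² = 13
v_rel×d = (2)·(11) − (-3)·(-3) = 13
since m = R²·13 − 13²:  R² = (169 + 468) / 13 = 49
R = √49 = 7  ⇒  r_B = 7 − 3 = 4

rB=4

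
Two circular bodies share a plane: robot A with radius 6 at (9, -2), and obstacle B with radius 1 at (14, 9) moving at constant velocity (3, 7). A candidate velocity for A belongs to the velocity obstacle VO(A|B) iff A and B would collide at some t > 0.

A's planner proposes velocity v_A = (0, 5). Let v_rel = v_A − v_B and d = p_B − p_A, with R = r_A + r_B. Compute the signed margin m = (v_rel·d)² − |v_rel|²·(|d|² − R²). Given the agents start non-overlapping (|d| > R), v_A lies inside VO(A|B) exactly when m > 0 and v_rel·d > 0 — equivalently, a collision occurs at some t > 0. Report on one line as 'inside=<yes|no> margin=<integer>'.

d = (5, 11),  |d|² = 146;  R = 6+1 = 7,  c = 146−7² = 97
v_rel = (-3, -2),  |v_rel|² = 13;  v_rel·d = (-3)·(5) + (-2)·(11) = -37
13·t² + 74·t + 97 = 0  ⇒  m = (-37)² − 13·97 = 108
m = 108 > 0,  v_rel·d = -37 < 0  ⇒  outside

inside=no margin=108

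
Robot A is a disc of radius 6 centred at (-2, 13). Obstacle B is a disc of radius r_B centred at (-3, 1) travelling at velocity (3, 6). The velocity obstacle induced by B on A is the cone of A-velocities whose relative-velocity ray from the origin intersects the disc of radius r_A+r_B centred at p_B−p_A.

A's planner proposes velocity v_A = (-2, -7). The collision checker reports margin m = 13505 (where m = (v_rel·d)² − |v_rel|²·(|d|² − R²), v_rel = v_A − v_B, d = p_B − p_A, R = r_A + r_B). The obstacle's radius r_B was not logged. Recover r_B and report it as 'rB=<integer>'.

m = 13505
d = (-1, -12);  v_rel = (-5, -13),  |v_rel|² = 194
v_rel×d = (-5)·(-12) − (-13)·(-1) = 47
since m = R²·194 − 47²:  R² = (2209 + 13505) / 194 = 81
R = √81 = 9  ⇒  r_B = 9 − 6 = 3

rB=3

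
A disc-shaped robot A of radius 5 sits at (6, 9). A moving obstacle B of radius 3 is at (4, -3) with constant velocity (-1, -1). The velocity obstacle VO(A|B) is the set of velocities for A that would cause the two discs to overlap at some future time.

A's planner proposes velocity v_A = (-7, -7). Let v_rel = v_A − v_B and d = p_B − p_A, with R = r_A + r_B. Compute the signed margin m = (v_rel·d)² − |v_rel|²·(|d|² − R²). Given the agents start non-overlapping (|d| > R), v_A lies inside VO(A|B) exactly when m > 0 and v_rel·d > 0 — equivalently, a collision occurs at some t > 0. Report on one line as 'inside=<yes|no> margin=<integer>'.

d = (-2, -12),  |d|² = 148;  R = 5+3 = 8,  c = 148−8² = 84
v_rel = (-6, -6),  |v_rel|² = 72;  v_rel·d = (-6)·(-2) + (-6)·(-12) = 84
72·t² − 168·t + 84 = 0  ⇒  m = 84² − 72·84 = 1008
m = 1008 > 0,  v_rel·d = 84 > 0  ⇒  inside

inside=yes margin=1008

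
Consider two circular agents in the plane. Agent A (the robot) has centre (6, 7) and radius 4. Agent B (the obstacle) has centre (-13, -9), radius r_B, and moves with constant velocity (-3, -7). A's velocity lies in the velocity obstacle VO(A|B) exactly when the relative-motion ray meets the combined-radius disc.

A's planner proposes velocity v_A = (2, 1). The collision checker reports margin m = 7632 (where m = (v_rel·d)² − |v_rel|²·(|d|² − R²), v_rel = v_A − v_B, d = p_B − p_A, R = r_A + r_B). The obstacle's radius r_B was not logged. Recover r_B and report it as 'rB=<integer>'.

m = 7632
d = (-19, -16);  v_rel = (5, 8),  |v_rel|² = 89
v_rel×d = (5)·(-16) − (8)·(-19) = 72
since m = R²·89 − 72²:  R² = (5184 + 7632) / 89 = 144
R = √144 = 12  ⇒  r_B = 12 − 4 = 8

rB=8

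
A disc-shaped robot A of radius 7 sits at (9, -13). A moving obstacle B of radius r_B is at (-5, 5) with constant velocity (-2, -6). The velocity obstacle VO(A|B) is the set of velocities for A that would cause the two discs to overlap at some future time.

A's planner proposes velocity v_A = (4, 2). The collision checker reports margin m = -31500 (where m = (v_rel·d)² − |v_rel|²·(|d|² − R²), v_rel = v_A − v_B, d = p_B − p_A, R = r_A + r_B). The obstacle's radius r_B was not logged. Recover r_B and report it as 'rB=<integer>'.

m = -31500
d = (-14, 18);  v_rel = (6, 8),  |v_rel|² = 100
v_rel×d = (6)·(18) − (8)·(-14) = 220
since m = R²·100 − 220²:  R² = (48400 + -31500) / 100 = 169
R = √169 = 13  ⇒  r_B = 13 − 7 = 6

rB=6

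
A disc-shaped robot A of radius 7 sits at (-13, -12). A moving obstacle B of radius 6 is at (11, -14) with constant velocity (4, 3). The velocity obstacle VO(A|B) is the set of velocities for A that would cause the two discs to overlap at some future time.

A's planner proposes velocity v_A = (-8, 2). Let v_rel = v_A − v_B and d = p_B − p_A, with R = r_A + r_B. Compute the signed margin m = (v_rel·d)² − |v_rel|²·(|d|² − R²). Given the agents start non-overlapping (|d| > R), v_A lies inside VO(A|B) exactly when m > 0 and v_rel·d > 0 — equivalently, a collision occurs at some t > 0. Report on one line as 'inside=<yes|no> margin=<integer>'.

d = (24, -2),  |d|² = 580;  R = 7+6 = 13,  c = 580−13² = 411
v_rel = (-12, -1),  |v_rel|² = 145;  v_rel·d = (-12)·(24) + (-1)·(-2) = -286
145·t² + 572·t + 411 = 0  ⇒  m = (-286)² − 145·411 = 22201
m = 22201 > 0,  v_rel·d = -286 < 0  ⇒  outside

inside=no margin=22201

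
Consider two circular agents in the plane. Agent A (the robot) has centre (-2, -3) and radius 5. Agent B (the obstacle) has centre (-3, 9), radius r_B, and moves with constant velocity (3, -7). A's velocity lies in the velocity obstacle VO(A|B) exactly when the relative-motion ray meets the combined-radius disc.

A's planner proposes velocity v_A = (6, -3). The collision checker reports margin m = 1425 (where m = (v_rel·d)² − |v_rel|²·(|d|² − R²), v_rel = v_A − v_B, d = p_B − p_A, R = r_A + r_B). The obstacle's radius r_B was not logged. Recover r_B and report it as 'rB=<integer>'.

m = 1425
d = (-1, 12);  v_rel = (3, 4),  |v_rel|² = 25
v_rel×d = (3)·(12) − (4)·(-1) = 40
since m = R²·25 − 40²:  R² = (1600 + 1425) / 25 = 121
R = √121 = 11  ⇒  r_B = 11 − 5 = 6

rB=6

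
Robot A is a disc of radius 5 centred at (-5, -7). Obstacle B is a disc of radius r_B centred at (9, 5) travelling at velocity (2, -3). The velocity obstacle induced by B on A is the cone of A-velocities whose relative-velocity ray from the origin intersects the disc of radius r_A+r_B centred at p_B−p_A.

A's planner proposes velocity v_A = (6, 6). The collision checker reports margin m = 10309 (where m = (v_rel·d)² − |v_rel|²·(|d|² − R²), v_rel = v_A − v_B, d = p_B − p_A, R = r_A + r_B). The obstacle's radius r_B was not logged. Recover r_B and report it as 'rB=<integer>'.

m = 10309
d = (14, 12);  v_rel = (4, 9),  |v_rel|² = 97
v_rel×d = (4)·(12) − (9)·(14) = -78
since m = R²·97 − (-78)²:  R² = (6084 + 10309) / 97 = 169
R = √169 = 13  ⇒  r_B = 13 − 5 = 8

rB=8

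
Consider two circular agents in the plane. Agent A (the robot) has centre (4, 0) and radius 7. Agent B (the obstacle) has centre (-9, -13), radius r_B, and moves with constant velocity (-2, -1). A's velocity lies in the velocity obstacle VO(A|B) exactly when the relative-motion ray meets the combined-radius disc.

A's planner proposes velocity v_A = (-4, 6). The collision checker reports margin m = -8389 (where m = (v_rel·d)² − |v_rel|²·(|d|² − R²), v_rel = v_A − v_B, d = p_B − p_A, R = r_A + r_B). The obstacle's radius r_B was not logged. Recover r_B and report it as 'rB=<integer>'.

m = -8389
d = (-13, -13);  v_rel = (-2, 7),  |v_rel|² = 53
v_rel×d = (-2)·(-13) − (7)·(-13) = 117
since m = R²·53 − 117²:  R² = (13689 + -8389) / 53 = 100
R = √100 = 10  ⇒  r_B = 10 − 7 = 3

rB=3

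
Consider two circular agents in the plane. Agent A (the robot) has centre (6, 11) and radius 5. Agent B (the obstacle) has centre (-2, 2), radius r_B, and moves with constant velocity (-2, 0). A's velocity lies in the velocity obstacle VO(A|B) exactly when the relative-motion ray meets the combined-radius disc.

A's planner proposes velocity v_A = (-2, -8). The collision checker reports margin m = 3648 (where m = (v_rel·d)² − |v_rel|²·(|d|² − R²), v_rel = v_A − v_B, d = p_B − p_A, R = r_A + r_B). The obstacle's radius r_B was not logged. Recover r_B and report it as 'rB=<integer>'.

m = 3648
d = (-8, -9);  v_rel = (0, -8),  |v_rel|² = 64
v_rel×d = (0)·(-9) − (-8)·(-8) = -64
since m = R²·64 − (-64)²:  R² = (4096 + 3648) / 64 = 121
R = √121 = 11  ⇒  r_B = 11 − 5 = 6

rB=6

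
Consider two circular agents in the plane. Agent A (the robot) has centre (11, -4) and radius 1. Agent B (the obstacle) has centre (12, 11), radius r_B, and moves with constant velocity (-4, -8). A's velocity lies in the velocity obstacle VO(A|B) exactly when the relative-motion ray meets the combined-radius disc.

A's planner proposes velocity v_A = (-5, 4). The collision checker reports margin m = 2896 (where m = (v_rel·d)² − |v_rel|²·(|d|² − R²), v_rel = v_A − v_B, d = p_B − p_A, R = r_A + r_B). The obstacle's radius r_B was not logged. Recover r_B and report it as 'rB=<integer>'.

m = 2896
d = (1, 15);  v_rel = (-1, 12),  |v_rel|² = 145
v_rel×d = (-1)·(15) − (12)·(1) = -27
since m = R²·145 − (-27)²:  R² = (729 + 2896) / 145 = 25
R = √25 = 5  ⇒  r_B = 5 − 1 = 4

rB=4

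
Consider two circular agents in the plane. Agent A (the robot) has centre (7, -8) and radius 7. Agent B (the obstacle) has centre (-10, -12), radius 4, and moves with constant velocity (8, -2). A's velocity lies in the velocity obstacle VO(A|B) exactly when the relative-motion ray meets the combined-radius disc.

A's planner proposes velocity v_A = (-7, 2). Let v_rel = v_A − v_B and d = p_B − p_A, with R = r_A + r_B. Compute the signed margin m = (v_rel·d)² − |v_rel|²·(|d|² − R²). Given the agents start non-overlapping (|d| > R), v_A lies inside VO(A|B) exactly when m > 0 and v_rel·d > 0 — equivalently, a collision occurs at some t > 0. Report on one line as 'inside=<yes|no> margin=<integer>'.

d = (-17, -4),  |d|² = 305;  R = 7+4 = 11,  c = 305−11² = 184
v_rel = (-15, 4),  |v_rel|² = 241;  v_rel·d = (-15)·(-17) + (4)·(-4) = 239
241·t² − 478·t + 184 = 0  ⇒  m = 239² − 241·184 = 12777
m = 12777 > 0,  v_rel·d = 239 > 0  ⇒  inside

inside=yes margin=12777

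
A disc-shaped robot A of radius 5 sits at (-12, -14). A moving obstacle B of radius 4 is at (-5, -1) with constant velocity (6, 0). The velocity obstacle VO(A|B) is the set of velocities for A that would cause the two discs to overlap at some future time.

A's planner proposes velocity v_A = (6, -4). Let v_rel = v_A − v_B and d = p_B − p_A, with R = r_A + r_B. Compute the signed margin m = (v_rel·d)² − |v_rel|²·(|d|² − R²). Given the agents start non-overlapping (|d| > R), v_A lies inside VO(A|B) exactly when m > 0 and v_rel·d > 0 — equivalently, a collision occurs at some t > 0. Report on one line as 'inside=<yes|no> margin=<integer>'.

d = (7, 13),  |d|² = 218;  R = 5+4 = 9,  c = 218−9² = 137
v_rel = (0, -4),  |v_rel|² = 16;  v_rel·d = (0)·(7) + (-4)·(13) = -52
16·t² + 104·t + 137 = 0  ⇒  m = (-52)² − 16·137 = 512
m = 512 > 0,  v_rel·d = -52 < 0  ⇒  outside

inside=no margin=512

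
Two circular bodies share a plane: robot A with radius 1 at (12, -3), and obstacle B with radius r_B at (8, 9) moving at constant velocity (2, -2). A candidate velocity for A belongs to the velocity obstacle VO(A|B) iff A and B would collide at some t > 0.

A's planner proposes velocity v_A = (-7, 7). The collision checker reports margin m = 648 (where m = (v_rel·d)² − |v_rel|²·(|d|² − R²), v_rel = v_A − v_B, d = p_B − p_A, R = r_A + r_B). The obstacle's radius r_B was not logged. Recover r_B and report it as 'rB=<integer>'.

m = 648
d = (-4, 12);  v_rel = (-9, 9),  |v_rel|² = 162
v_rel×d = (-9)·(12) − (9)·(-4) = -72
since m = R²·162 − (-72)²:  R² = (5184 + 648) / 162 = 36
R = √36 = 6  ⇒  r_B = 6 − 1 = 5

rB=5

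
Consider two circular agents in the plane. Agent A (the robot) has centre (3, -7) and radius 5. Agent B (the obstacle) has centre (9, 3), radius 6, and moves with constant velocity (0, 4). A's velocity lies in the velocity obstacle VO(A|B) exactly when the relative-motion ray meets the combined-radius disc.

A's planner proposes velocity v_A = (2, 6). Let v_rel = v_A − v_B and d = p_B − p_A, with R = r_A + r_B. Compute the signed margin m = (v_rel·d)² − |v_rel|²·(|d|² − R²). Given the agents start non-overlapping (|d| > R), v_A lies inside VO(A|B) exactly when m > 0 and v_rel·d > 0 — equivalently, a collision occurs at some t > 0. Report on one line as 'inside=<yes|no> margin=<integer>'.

d = (6, 10),  |d|² = 136;  R = 5+6 = 11,  c = 136−11² = 15
v_rel = (2, 2),  |v_rel|² = 8;  v_rel·d = (2)·(6) + (2)·(10) = 32
8·t² − 64·t + 15 = 0  ⇒  m = 32² − 8·15 = 904
m = 904 > 0,  v_rel·d = 32 > 0  ⇒  inside

inside=yes margin=904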